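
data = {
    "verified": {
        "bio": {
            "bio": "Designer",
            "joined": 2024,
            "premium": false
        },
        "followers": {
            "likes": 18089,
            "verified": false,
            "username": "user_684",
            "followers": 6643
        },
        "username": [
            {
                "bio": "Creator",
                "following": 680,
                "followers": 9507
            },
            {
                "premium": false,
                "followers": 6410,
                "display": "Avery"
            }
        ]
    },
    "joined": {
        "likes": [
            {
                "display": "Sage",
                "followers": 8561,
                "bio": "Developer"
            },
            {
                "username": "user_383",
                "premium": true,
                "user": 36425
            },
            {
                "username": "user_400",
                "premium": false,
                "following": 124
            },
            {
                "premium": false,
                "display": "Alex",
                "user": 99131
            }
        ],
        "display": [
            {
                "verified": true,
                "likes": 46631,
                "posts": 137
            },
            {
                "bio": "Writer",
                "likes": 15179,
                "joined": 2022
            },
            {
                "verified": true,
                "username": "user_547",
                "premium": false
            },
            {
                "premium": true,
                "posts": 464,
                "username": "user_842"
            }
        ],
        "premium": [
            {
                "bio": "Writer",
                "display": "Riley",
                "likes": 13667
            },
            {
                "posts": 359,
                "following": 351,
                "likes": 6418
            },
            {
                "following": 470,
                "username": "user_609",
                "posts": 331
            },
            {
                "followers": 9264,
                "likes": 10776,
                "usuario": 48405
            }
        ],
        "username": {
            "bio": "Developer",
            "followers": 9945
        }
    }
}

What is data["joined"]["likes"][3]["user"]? 99131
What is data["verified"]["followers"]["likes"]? 18089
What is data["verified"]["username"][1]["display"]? "Avery"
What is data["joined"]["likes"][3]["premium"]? False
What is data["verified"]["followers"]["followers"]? 6643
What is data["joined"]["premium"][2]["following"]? 470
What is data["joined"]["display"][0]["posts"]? 137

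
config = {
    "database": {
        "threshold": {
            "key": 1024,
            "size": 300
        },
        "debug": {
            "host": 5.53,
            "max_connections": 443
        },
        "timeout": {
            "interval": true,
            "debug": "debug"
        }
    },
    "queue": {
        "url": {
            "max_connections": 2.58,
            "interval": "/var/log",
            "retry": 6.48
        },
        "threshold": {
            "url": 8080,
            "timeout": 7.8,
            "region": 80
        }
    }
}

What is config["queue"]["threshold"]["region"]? 80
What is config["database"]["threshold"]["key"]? 1024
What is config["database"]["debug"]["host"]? 5.53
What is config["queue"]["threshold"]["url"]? 8080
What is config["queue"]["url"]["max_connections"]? 2.58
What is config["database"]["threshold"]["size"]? 300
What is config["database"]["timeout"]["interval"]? True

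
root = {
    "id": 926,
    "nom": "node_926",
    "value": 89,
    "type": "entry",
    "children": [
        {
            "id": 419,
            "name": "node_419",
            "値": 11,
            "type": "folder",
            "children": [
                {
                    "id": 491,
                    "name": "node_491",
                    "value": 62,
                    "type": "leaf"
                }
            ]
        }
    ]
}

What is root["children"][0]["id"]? 419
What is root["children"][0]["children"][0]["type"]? "leaf"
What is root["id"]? 926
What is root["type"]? "entry"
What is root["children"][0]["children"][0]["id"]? 491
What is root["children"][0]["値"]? 11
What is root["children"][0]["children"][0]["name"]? "node_491"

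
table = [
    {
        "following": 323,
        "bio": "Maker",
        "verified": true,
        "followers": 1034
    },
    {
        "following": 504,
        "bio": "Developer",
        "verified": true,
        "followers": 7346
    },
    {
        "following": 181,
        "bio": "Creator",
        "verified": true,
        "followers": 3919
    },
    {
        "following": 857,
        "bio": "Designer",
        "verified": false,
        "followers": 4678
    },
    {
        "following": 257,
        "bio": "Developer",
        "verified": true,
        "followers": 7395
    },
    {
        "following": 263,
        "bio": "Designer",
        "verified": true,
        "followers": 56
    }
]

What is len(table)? 6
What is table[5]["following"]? 263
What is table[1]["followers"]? 7346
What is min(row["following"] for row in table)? 181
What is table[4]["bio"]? "Developer"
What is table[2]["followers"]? 3919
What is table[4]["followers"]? 7395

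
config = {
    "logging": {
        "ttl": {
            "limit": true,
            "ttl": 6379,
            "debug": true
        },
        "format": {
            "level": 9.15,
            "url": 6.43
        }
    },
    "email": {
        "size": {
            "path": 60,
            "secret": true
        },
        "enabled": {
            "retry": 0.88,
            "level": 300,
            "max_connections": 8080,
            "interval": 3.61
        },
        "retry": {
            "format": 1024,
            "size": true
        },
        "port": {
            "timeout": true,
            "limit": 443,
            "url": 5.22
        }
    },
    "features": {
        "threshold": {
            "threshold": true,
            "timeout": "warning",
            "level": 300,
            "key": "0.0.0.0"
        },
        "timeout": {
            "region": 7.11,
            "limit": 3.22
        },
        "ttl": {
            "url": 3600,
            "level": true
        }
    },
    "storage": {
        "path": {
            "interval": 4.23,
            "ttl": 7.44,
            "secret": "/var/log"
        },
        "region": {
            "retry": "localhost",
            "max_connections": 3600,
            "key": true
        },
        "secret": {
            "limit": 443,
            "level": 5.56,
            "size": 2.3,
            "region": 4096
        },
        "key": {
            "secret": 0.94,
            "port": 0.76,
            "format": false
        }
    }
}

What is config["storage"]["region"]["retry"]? "localhost"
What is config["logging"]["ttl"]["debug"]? True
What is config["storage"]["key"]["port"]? 0.76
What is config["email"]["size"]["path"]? 60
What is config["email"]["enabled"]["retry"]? 0.88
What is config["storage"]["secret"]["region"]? 4096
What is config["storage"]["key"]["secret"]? 0.94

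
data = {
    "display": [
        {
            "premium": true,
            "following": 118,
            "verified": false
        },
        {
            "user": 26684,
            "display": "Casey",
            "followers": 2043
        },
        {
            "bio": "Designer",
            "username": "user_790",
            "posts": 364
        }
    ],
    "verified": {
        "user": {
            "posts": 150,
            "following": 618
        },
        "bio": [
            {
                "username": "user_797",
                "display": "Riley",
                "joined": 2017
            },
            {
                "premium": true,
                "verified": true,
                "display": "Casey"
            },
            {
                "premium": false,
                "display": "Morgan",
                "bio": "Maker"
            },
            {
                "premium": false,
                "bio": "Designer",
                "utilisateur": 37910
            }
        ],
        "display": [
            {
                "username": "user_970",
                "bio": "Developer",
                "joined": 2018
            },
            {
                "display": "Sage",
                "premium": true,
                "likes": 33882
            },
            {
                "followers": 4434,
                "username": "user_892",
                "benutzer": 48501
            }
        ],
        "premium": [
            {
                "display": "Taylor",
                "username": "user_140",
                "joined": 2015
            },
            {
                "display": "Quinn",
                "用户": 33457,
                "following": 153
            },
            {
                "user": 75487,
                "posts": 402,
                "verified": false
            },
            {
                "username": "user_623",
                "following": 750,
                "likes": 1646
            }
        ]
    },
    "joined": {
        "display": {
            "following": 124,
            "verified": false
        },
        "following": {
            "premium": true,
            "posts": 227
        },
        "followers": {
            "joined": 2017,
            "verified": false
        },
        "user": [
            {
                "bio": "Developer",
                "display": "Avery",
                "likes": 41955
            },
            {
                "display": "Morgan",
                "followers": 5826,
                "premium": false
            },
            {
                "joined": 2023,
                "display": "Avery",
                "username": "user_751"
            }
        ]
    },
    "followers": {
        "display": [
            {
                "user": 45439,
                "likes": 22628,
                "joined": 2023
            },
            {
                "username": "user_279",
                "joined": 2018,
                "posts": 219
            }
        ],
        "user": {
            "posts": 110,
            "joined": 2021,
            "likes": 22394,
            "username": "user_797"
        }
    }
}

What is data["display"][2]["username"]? "user_790"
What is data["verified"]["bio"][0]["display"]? "Riley"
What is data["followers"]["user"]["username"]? "user_797"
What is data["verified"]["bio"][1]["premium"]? True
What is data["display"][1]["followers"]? 2043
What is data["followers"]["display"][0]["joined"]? 2023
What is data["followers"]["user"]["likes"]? 22394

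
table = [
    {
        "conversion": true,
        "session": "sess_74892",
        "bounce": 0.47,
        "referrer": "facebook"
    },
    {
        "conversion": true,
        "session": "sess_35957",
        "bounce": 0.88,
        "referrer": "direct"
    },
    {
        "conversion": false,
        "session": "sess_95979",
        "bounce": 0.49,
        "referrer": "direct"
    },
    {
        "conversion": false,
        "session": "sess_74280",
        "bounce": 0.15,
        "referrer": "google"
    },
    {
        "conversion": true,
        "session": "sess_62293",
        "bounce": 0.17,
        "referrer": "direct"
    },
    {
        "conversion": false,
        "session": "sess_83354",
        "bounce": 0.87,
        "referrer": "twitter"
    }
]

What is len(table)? 6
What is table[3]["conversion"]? False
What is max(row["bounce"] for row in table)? 0.88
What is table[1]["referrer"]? "direct"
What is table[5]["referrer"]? "twitter"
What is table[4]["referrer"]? "direct"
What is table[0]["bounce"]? 0.47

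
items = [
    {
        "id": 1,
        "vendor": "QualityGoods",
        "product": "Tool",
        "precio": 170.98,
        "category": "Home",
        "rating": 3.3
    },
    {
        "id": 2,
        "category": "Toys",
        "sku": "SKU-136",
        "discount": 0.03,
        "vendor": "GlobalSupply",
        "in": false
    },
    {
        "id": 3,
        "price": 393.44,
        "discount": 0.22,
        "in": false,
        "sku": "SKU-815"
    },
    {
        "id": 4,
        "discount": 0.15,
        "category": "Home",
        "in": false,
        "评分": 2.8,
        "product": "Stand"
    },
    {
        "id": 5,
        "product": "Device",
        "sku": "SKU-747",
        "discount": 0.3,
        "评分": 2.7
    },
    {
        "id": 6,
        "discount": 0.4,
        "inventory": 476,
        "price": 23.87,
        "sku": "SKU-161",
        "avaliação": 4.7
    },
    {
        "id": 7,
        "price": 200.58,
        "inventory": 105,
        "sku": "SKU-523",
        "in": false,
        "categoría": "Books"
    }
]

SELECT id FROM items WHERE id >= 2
[2, 3, 4, 5, 6, 7]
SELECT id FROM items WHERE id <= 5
[1, 2, 3, 4, 5]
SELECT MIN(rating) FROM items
3.3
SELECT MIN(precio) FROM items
170.98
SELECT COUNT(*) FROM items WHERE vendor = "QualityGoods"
1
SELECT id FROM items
[1, 2, 3, 4, 5, 6, 7]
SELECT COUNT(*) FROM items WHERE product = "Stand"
1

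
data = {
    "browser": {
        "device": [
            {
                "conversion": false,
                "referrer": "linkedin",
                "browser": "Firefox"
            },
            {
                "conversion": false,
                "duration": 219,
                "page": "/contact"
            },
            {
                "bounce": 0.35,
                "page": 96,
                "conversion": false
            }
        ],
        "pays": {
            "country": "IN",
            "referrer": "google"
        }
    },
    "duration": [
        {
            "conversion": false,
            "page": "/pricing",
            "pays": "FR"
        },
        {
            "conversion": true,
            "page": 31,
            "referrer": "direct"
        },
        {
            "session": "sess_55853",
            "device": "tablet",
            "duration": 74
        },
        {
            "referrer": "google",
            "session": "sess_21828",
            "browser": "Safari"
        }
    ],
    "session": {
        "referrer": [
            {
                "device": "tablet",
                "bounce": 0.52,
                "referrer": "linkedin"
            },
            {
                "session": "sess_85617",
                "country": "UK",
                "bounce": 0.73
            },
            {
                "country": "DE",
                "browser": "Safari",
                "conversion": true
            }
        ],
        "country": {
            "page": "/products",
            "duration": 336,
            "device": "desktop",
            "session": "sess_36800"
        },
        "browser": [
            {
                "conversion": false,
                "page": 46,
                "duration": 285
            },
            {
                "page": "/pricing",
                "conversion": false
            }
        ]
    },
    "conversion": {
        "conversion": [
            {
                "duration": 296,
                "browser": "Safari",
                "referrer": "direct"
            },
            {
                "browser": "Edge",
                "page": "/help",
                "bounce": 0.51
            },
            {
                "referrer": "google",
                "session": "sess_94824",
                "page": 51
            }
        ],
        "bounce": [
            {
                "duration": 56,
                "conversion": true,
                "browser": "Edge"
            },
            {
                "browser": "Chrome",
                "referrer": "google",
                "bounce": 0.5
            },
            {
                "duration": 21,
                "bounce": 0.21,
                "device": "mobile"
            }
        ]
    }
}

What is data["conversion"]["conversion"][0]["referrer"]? "direct"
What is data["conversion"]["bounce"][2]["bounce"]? 0.21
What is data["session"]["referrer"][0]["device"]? "tablet"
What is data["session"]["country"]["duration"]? 336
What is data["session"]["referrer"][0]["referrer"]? "linkedin"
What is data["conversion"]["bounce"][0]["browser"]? "Edge"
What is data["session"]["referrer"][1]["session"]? "sess_85617"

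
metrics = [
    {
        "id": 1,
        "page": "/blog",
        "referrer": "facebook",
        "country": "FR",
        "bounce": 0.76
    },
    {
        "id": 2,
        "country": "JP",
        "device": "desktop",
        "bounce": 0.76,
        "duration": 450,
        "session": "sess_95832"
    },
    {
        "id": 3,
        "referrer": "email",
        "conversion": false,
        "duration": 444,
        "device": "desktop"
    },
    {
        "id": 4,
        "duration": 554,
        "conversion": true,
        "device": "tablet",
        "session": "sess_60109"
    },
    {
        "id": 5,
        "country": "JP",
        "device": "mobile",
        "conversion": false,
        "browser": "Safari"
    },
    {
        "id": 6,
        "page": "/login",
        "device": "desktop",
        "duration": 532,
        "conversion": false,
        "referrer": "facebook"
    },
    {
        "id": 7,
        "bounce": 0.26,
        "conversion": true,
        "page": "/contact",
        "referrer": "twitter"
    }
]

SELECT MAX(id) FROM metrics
7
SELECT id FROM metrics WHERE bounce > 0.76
[]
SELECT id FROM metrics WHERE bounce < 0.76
[7]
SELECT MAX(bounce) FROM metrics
0.76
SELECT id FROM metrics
[1, 2, 3, 4, 5, 6, 7]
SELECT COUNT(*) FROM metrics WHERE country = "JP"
2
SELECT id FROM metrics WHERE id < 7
[1, 2, 3, 4, 5, 6]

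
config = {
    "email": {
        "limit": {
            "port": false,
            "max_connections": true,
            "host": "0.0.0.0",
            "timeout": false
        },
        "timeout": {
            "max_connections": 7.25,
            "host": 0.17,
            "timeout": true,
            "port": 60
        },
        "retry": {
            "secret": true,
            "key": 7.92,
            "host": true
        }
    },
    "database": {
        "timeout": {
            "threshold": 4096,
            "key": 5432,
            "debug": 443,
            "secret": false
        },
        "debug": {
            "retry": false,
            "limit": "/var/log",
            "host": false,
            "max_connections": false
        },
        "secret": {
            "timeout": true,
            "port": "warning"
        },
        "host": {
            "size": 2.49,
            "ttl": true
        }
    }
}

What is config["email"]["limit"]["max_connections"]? True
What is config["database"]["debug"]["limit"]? "/var/log"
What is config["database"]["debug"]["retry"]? False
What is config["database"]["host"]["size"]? 2.49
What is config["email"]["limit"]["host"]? "0.0.0.0"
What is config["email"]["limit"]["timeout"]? False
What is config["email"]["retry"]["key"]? 7.92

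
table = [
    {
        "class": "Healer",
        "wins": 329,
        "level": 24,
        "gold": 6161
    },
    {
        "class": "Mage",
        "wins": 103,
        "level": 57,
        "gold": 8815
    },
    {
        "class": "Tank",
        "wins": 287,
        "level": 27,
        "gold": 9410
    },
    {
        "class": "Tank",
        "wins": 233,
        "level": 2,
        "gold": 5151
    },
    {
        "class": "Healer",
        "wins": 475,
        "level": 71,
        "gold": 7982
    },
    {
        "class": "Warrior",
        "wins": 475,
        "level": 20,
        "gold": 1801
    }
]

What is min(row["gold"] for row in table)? 1801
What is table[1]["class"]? "Mage"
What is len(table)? 6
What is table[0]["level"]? 24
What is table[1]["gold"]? 8815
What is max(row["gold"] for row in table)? 9410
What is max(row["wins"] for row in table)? 475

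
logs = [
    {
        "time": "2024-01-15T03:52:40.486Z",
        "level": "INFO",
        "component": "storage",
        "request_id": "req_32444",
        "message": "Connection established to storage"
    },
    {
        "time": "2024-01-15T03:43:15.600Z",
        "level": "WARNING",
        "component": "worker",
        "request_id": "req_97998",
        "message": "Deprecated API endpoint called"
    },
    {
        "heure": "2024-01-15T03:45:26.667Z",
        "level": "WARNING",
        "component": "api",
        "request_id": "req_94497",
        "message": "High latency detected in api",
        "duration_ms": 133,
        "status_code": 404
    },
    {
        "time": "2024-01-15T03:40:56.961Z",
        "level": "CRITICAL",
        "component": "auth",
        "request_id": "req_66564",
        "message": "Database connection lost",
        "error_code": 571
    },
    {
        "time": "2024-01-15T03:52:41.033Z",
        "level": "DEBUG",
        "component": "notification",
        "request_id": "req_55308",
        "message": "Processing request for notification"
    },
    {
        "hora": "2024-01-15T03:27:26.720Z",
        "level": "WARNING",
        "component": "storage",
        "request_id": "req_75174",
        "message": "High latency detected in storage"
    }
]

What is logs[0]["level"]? "INFO"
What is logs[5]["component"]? "storage"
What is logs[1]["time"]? "2024-01-15T03:43:15.600Z"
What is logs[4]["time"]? "2024-01-15T03:52:41.033Z"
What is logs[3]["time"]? "2024-01-15T03:40:56.961Z"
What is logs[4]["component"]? "notification"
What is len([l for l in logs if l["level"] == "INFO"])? 1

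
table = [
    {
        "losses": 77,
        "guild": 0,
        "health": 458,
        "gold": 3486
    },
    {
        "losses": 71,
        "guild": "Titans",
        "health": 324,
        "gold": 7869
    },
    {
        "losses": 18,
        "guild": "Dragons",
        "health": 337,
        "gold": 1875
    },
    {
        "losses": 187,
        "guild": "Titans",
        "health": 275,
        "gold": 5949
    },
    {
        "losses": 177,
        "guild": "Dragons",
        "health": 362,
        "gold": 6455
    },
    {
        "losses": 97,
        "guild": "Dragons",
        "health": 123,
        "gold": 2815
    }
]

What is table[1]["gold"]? 7869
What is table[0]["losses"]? 77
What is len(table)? 6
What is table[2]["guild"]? "Dragons"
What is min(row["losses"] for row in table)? 18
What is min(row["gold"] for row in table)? 1875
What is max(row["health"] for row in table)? 458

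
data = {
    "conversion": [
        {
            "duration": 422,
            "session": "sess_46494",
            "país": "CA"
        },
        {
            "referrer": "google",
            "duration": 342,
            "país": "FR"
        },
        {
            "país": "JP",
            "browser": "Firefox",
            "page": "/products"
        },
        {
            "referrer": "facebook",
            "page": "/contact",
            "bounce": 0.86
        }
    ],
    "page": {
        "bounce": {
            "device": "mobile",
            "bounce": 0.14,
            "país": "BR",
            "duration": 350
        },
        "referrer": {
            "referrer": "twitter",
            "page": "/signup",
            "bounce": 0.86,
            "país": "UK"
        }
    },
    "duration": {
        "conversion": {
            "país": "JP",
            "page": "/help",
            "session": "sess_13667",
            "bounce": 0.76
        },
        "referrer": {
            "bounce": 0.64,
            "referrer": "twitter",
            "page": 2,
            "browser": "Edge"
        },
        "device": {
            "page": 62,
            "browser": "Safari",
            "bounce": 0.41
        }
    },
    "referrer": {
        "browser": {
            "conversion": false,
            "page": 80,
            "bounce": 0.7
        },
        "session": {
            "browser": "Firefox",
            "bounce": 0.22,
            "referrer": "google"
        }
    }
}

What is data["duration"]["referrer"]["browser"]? "Edge"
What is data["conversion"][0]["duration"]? 422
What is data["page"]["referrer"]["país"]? "UK"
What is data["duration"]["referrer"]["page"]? 2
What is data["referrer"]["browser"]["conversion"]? False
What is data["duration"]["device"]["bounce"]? 0.41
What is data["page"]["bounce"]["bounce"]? 0.14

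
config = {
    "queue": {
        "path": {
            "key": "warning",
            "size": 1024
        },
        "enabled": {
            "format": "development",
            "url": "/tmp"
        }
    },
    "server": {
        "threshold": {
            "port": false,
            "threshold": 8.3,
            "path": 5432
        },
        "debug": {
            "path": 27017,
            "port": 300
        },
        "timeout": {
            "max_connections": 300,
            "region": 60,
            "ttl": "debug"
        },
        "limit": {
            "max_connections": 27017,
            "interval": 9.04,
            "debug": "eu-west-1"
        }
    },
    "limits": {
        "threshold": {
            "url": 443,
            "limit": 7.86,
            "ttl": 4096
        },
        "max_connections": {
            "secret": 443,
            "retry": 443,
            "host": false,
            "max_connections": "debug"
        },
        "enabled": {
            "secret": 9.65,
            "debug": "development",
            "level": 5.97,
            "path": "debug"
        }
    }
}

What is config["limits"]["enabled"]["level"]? 5.97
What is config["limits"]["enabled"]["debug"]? "development"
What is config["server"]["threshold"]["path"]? 5432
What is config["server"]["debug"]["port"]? 300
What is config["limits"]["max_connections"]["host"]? False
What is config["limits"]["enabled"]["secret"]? 9.65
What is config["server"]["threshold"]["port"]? False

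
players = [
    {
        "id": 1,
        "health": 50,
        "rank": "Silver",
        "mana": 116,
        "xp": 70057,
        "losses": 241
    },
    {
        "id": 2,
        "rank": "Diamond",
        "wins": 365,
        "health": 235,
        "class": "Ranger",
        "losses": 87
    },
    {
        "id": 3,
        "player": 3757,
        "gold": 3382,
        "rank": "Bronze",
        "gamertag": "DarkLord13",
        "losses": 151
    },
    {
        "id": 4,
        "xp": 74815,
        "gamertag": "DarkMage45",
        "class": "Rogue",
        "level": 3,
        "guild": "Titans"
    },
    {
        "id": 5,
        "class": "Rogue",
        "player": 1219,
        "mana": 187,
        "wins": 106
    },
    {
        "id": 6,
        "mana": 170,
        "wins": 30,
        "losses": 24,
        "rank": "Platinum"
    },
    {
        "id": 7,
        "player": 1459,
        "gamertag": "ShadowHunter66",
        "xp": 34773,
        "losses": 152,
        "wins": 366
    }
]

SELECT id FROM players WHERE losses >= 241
[1]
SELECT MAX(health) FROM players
235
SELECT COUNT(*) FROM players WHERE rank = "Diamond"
1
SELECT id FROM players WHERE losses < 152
[2, 3, 6]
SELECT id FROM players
[1, 2, 3, 4, 5, 6, 7]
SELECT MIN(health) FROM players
50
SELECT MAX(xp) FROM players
74815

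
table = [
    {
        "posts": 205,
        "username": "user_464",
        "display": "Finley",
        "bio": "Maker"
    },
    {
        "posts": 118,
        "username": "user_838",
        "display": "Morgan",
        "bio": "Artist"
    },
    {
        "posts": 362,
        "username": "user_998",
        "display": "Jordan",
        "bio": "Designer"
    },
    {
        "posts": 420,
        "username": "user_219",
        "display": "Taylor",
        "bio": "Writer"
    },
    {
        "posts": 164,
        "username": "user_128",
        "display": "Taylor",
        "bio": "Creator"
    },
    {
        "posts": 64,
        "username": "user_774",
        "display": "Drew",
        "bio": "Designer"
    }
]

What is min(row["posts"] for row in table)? 64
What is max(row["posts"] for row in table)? 420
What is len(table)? 6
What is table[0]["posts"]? 205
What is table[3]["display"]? "Taylor"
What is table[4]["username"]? "user_128"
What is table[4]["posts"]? 164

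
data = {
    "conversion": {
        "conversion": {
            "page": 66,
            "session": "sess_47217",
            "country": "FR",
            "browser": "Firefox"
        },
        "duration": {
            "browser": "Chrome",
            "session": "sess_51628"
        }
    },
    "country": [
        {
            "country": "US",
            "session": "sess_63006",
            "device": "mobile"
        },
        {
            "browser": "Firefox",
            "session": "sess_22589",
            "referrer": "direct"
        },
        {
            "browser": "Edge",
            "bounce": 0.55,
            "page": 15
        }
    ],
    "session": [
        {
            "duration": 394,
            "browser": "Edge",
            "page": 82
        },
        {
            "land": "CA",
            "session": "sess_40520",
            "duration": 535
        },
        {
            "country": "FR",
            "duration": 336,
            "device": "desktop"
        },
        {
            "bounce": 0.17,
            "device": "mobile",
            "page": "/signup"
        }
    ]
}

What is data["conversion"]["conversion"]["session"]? "sess_47217"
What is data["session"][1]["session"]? "sess_40520"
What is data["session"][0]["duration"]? 394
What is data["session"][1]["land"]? "CA"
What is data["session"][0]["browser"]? "Edge"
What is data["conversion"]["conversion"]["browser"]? "Firefox"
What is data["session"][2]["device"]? "desktop"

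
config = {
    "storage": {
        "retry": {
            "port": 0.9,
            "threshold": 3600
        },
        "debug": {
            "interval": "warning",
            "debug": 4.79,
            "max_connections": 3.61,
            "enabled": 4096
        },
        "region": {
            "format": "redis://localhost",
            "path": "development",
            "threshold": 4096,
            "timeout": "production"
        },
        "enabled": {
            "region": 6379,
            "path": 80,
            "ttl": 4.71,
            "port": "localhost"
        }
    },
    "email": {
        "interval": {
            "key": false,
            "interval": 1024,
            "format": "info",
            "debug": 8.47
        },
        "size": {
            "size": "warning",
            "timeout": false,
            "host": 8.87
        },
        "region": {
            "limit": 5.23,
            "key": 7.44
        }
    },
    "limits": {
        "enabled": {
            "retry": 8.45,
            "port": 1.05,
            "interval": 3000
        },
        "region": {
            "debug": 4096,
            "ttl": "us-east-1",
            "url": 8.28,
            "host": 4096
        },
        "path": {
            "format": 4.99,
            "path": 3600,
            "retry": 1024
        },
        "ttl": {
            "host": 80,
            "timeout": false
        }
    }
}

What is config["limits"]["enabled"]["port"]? 1.05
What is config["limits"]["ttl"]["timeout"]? False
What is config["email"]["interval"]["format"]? "info"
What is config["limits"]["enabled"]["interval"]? 3000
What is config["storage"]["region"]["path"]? "development"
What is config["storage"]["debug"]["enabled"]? 4096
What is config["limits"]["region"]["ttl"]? "us-east-1"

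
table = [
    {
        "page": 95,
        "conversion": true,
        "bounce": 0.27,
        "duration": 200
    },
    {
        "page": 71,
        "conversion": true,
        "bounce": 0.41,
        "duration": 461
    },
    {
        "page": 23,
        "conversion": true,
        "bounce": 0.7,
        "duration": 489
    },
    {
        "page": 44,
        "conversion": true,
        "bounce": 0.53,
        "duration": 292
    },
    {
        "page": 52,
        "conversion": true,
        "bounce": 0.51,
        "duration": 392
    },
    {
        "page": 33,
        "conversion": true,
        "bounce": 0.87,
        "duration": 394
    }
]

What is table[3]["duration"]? 292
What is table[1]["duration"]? 461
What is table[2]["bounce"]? 0.7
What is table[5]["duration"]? 394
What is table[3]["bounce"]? 0.53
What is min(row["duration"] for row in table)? 200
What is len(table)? 6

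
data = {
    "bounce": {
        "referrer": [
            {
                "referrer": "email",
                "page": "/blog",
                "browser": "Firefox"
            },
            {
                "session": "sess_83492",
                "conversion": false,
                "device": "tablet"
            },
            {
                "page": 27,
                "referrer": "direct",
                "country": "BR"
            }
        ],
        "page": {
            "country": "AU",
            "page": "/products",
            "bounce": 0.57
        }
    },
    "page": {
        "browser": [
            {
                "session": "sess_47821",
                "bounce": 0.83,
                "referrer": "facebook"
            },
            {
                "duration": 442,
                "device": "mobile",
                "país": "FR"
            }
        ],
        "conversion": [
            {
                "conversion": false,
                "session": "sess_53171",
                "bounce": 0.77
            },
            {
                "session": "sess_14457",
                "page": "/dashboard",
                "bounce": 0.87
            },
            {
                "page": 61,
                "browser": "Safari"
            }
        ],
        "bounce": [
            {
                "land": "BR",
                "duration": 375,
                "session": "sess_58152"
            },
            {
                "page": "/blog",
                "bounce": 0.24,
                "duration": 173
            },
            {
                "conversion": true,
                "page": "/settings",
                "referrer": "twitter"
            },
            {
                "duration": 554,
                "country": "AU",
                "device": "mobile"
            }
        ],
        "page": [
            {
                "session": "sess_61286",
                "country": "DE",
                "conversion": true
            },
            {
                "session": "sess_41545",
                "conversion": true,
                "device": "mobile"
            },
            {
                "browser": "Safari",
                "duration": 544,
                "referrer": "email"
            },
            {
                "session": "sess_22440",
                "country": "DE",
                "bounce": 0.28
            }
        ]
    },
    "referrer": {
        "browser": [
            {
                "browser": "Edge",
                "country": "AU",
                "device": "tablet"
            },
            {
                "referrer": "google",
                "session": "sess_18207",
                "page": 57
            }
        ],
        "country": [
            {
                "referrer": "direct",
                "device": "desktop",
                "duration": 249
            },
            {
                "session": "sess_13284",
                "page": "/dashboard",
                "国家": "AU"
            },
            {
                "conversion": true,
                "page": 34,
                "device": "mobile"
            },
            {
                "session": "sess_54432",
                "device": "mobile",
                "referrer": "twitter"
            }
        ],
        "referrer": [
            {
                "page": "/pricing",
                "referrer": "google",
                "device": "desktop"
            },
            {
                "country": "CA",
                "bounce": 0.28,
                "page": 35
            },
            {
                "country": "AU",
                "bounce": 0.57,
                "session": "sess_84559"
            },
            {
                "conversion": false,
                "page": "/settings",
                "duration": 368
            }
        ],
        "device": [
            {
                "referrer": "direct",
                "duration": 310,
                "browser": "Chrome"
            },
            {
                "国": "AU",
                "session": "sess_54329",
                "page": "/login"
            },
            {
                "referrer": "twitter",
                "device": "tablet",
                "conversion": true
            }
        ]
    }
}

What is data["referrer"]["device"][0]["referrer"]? "direct"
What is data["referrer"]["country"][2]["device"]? "mobile"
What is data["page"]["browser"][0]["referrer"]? "facebook"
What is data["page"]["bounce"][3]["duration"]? 554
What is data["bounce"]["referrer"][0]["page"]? "/blog"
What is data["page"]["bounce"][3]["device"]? "mobile"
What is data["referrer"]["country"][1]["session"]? "sess_13284"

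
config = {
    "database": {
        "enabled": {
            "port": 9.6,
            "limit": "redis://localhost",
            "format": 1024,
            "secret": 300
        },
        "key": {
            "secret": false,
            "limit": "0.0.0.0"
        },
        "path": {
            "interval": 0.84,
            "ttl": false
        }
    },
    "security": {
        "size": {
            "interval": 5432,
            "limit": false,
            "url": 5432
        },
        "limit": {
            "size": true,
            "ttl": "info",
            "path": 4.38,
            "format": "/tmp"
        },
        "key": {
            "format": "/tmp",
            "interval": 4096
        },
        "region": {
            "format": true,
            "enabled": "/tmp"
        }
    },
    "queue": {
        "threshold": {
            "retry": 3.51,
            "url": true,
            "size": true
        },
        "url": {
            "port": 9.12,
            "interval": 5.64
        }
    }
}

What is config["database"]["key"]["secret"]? False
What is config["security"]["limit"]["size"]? True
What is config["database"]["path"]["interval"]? 0.84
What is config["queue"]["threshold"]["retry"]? 3.51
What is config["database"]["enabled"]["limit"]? "redis://localhost"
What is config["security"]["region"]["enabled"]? "/tmp"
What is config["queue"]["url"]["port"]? 9.12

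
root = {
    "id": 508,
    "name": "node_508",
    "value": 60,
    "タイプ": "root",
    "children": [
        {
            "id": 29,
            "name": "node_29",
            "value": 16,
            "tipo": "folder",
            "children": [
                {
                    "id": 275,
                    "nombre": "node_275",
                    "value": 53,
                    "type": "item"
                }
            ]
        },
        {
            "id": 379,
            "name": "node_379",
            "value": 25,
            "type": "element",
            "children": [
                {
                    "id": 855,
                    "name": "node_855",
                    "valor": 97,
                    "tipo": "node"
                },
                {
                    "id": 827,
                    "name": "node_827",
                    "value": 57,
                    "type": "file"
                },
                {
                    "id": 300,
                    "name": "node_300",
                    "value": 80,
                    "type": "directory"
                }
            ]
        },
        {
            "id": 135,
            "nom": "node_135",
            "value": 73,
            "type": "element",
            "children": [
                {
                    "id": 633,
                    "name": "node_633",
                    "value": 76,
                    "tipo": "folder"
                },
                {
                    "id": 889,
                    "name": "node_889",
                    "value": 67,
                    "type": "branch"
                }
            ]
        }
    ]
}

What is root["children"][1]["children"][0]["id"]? 855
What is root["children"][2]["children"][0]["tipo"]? "folder"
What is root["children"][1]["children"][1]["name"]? "node_827"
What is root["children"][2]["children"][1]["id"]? 889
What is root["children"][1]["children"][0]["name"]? "node_855"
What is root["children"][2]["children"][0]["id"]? 633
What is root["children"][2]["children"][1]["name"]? "node_889"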